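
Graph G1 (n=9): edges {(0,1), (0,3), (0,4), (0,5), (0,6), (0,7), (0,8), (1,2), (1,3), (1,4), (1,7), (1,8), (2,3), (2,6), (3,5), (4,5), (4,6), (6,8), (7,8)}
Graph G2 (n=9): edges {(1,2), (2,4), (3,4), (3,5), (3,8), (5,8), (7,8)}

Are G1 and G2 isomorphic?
No, not isomorphic

The graphs are NOT isomorphic.

Connected components of G1: 1 component(s) with vertex sets [[0, 1, 2, 3, 4, 5, 6, 7, 8]], sizes [9].
Connected components of G2: 3 component(s) with vertex sets [[0], [6], [1, 2, 3, 4, 5, 7, 8]], sizes [1, 1, 7].
The number of connected components (and the multiset of component sizes) is an isomorphism invariant — an isomorphism maps each component of G1 bijectively onto a component of G2. Since G1 has 1 component(s) and G2 has 3, they cannot be isomorphic.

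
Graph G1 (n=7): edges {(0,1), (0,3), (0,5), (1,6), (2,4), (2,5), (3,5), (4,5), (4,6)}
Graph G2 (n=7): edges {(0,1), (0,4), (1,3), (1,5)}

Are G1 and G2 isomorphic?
No, not isomorphic

The graphs are NOT isomorphic.

Connected components of G1: 1 component(s) with vertex sets [[0, 1, 2, 3, 4, 5, 6]], sizes [7].
Connected components of G2: 3 component(s) with vertex sets [[2], [6], [0, 1, 3, 4, 5]], sizes [1, 1, 5].
The number of connected components (and the multiset of component sizes) is an isomorphism invariant — an isomorphism maps each component of G1 bijectively onto a component of G2. Since G1 has 1 component(s) and G2 has 3, they cannot be isomorphic.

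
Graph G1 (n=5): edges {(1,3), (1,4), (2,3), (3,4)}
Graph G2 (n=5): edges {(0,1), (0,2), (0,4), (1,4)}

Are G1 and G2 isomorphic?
Yes, isomorphic

The graphs are isomorphic.
One valid mapping φ: V(G1) → V(G2): 0→3, 1→1, 2→2, 3→0, 4→4

Verify φ preserves adjacency — for each edge of G1, its image is an edge of G2:
  (1,3) → (φ(1),φ(3)) = (0,1) ∈ E(G2) ✓
  (1,4) → (φ(1),φ(4)) = (1,4) ∈ E(G2) ✓
  (2,3) → (φ(2),φ(3)) = (0,2) ∈ E(G2) ✓
  (3,4) → (φ(3),φ(4)) = (0,4) ∈ E(G2) ✓
All 4 edges of G1 map to edges of G2, and |E(G1)| = |E(G2)| = 4, so φ is a bijection on edges as well as vertices. Hence G1 ≅ G2.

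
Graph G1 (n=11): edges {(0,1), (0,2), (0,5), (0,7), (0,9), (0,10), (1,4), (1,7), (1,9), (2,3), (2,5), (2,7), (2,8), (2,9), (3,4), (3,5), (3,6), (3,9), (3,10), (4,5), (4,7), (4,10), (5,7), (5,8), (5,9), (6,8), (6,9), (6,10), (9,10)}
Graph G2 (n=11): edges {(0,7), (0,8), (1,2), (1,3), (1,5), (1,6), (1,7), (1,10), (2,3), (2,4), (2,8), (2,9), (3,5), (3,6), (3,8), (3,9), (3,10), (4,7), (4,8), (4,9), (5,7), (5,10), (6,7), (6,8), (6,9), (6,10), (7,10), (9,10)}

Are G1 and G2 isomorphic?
No, not isomorphic

The graphs are NOT isomorphic.

Degrees in G1: deg(0)=6, deg(1)=4, deg(2)=6, deg(3)=6, deg(4)=5, deg(5)=7, deg(6)=4, deg(7)=5, deg(8)=3, deg(9)=7, deg(10)=5.
Sorted degree sequence of G1: [7, 7, 6, 6, 6, 5, 5, 5, 4, 4, 3].
Degrees in G2: deg(0)=2, deg(1)=6, deg(2)=5, deg(3)=7, deg(4)=4, deg(5)=4, deg(6)=6, deg(7)=6, deg(8)=5, deg(9)=5, deg(10)=6.
Sorted degree sequence of G2: [7, 6, 6, 6, 6, 5, 5, 5, 4, 4, 2].
The (sorted) degree sequence is an isomorphism invariant, so since G1 and G2 have different degree sequences they cannot be isomorphic.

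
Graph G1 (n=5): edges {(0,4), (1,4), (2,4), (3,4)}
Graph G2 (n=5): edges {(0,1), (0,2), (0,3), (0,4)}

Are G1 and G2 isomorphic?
Yes, isomorphic

The graphs are isomorphic.
One valid mapping φ: V(G1) → V(G2): 0→1, 1→2, 2→3, 3→4, 4→0

Verify φ preserves adjacency — for each edge of G1, its image is an edge of G2:
  (0,4) → (φ(0),φ(4)) = (0,1) ∈ E(G2) ✓
  (1,4) → (φ(1),φ(4)) = (0,2) ∈ E(G2) ✓
  (2,4) → (φ(2),φ(4)) = (0,3) ∈ E(G2) ✓
  (3,4) → (φ(3),φ(4)) = (0,4) ∈ E(G2) ✓
All 4 edges of G1 map to edges of G2, and |E(G1)| = |E(G2)| = 4, so φ is a bijection on edges as well as vertices. Hence G1 ≅ G2.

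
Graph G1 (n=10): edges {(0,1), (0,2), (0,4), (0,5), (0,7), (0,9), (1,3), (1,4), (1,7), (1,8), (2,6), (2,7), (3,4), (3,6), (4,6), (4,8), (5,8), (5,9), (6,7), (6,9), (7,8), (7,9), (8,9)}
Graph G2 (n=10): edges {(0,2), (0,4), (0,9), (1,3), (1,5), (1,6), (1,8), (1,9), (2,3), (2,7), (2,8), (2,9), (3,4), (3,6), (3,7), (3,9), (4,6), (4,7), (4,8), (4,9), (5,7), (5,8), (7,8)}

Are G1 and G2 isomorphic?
Yes, isomorphic

The graphs are isomorphic.
One valid mapping φ: V(G1) → V(G2): 0→4, 1→7, 2→6, 3→5, 4→8, 5→0, 6→1, 7→3, 8→2, 9→9

Verify φ preserves adjacency — for each edge of G1, its image is an edge of G2:
  (0,1) → (φ(0),φ(1)) = (4,7) ∈ E(G2) ✓
  (0,2) → (φ(0),φ(2)) = (4,6) ∈ E(G2) ✓
  (0,4) → (φ(0),φ(4)) = (4,8) ∈ E(G2) ✓
  (0,5) → (φ(0),φ(5)) = (0,4) ∈ E(G2) ✓
  (0,7) → (φ(0),φ(7)) = (3,4) ∈ E(G2) ✓
  (0,9) → (φ(0),φ(9)) = (4,9) ∈ E(G2) ✓
  (1,3) → (φ(1),φ(3)) = (5,7) ∈ E(G2) ✓
  (1,4) → (φ(1),φ(4)) = (7,8) ∈ E(G2) ✓
  (1,7) → (φ(1),φ(7)) = (3,7) ∈ E(G2) ✓
  (1,8) → (φ(1),φ(8)) = (2,7) ∈ E(G2) ✓
  (2,6) → (φ(2),φ(6)) = (1,6) ∈ E(G2) ✓
  (2,7) → (φ(2),φ(7)) = (3,6) ∈ E(G2) ✓
  (3,4) → (φ(3),φ(4)) = (5,8) ∈ E(G2) ✓
  (3,6) → (φ(3),φ(6)) = (1,5) ∈ E(G2) ✓
  (4,6) → (φ(4),φ(6)) = (1,8) ∈ E(G2) ✓
  (4,8) → (φ(4),φ(8)) = (2,8) ∈ E(G2) ✓
  (5,8) → (φ(5),φ(8)) = (0,2) ∈ E(G2) ✓
  (5,9) → (φ(5),φ(9)) = (0,9) ∈ E(G2) ✓
  (6,7) → (φ(6),φ(7)) = (1,3) ∈ E(G2) ✓
  (6,9) → (φ(6),φ(9)) = (1,9) ∈ E(G2) ✓
  (7,8) → (φ(7),φ(8)) = (2,3) ∈ E(G2) ✓
  (7,9) → (φ(7),φ(9)) = (3,9) ∈ E(G2) ✓
  (8,9) → (φ(8),φ(9)) = (2,9) ∈ E(G2) ✓
All 23 edges of G1 map to edges of G2, and |E(G1)| = |E(G2)| = 23, so φ is a bijection on edges as well as vertices. Hence G1 ≅ G2.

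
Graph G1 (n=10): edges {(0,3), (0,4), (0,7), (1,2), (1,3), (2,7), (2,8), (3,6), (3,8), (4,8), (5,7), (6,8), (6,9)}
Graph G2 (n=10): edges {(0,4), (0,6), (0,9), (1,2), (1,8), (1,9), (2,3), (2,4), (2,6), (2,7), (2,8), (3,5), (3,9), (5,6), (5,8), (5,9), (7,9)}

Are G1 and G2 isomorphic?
No, not isomorphic

The graphs are NOT isomorphic.

Counting triangles (3-cliques): G1 has 1, G2 has 2.
Triangle count is an isomorphism invariant, so differing triangle counts rule out isomorphism.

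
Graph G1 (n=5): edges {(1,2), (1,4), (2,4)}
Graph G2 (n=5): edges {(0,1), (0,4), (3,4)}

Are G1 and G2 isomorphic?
No, not isomorphic

The graphs are NOT isomorphic.

Degrees in G1: deg(0)=0, deg(1)=2, deg(2)=2, deg(3)=0, deg(4)=2.
Sorted degree sequence of G1: [2, 2, 2, 0, 0].
Degrees in G2: deg(0)=2, deg(1)=1, deg(2)=0, deg(3)=1, deg(4)=2.
Sorted degree sequence of G2: [2, 2, 1, 1, 0].
The (sorted) degree sequence is an isomorphism invariant, so since G1 and G2 have different degree sequences they cannot be isomorphic.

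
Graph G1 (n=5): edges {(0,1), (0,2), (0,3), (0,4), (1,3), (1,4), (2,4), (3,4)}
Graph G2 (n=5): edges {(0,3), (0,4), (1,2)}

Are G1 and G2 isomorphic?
No, not isomorphic

The graphs are NOT isomorphic.

Connected components of G1: 1 component(s) with vertex sets [[0, 1, 2, 3, 4]], sizes [5].
Connected components of G2: 2 component(s) with vertex sets [[1, 2], [0, 3, 4]], sizes [2, 3].
The number of connected components (and the multiset of component sizes) is an isomorphism invariant — an isomorphism maps each component of G1 bijectively onto a component of G2. Since G1 has 1 component(s) and G2 has 2, they cannot be isomorphic.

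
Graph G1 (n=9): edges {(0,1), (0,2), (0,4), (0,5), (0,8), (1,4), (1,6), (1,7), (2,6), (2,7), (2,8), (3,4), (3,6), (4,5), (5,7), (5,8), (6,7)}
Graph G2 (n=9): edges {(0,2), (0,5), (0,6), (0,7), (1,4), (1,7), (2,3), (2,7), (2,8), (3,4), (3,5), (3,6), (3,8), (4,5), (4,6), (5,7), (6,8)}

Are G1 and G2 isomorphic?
Yes, isomorphic

The graphs are isomorphic.
One valid mapping φ: V(G1) → V(G2): 0→3, 1→5, 2→2, 3→1, 4→4, 5→6, 6→7, 7→0, 8→8

Verify φ preserves adjacency — for each edge of G1, its image is an edge of G2:
  (0,1) → (φ(0),φ(1)) = (3,5) ∈ E(G2) ✓
  (0,2) → (φ(0),φ(2)) = (2,3) ∈ E(G2) ✓
  (0,4) → (φ(0),φ(4)) = (3,4) ∈ E(G2) ✓
  (0,5) → (φ(0),φ(5)) = (3,6) ∈ E(G2) ✓
  (0,8) → (φ(0),φ(8)) = (3,8) ∈ E(G2) ✓
  (1,4) → (φ(1),φ(4)) = (4,5) ∈ E(G2) ✓
  (1,6) → (φ(1),φ(6)) = (5,7) ∈ E(G2) ✓
  (1,7) → (φ(1),φ(7)) = (0,5) ∈ E(G2) ✓
  (2,6) → (φ(2),φ(6)) = (2,7) ∈ E(G2) ✓
  (2,7) → (φ(2),φ(7)) = (0,2) ∈ E(G2) ✓
  (2,8) → (φ(2),φ(8)) = (2,8) ∈ E(G2) ✓
  (3,4) → (φ(3),φ(4)) = (1,4) ∈ E(G2) ✓
  (3,6) → (φ(3),φ(6)) = (1,7) ∈ E(G2) ✓
  (4,5) → (φ(4),φ(5)) = (4,6) ∈ E(G2) ✓
  (5,7) → (φ(5),φ(7)) = (0,6) ∈ E(G2) ✓
  (5,8) → (φ(5),φ(8)) = (6,8) ∈ E(G2) ✓
  (6,7) → (φ(6),φ(7)) = (0,7) ∈ E(G2) ✓
All 17 edges of G1 map to edges of G2, and |E(G1)| = |E(G2)| = 17, so φ is a bijection on edges as well as vertices. Hence G1 ≅ G2.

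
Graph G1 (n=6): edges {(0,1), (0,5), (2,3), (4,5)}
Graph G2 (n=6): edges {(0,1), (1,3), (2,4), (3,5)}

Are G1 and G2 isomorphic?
Yes, isomorphic

The graphs are isomorphic.
One valid mapping φ: V(G1) → V(G2): 0→1, 1→0, 2→2, 3→4, 4→5, 5→3

Verify φ preserves adjacency — for each edge of G1, its image is an edge of G2:
  (0,1) → (φ(0),φ(1)) = (0,1) ∈ E(G2) ✓
  (0,5) → (φ(0),φ(5)) = (1,3) ∈ E(G2) ✓
  (2,3) → (φ(2),φ(3)) = (2,4) ∈ E(G2) ✓
  (4,5) → (φ(4),φ(5)) = (3,5) ∈ E(G2) ✓
All 4 edges of G1 map to edges of G2, and |E(G1)| = |E(G2)| = 4, so φ is a bijection on edges as well as vertices. Hence G1 ≅ G2.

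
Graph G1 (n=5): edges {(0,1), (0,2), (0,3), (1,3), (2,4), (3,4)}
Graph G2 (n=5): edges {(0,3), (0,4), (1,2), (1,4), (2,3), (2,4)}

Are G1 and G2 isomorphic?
Yes, isomorphic

The graphs are isomorphic.
One valid mapping φ: V(G1) → V(G2): 0→4, 1→1, 2→0, 3→2, 4→3

Verify φ preserves adjacency — for each edge of G1, its image is an edge of G2:
  (0,1) → (φ(0),φ(1)) = (1,4) ∈ E(G2) ✓
  (0,2) → (φ(0),φ(2)) = (0,4) ∈ E(G2) ✓
  (0,3) → (φ(0),φ(3)) = (2,4) ∈ E(G2) ✓
  (1,3) → (φ(1),φ(3)) = (1,2) ∈ E(G2) ✓
  (2,4) → (φ(2),φ(4)) = (0,3) ∈ E(G2) ✓
  (3,4) → (φ(3),φ(4)) = (2,3) ∈ E(G2) ✓
All 6 edges of G1 map to edges of G2, and |E(G1)| = |E(G2)| = 6, so φ is a bijection on edges as well as vertices. Hence G1 ≅ G2.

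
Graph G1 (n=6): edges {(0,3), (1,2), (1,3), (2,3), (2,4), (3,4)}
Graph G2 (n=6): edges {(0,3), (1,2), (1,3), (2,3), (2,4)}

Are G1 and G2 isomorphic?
No, not isomorphic

The graphs are NOT isomorphic.

Counting edges: G1 has 6 edge(s); G2 has 5 edge(s).
Edge count is an isomorphism invariant (a bijection on vertices induces a bijection on edges), so differing edge counts rule out isomorphism.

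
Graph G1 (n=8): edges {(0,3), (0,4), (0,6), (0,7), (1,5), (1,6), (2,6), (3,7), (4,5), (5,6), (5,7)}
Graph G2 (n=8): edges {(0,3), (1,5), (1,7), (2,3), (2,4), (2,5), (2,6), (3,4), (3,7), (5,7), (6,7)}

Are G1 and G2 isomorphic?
Yes, isomorphic

The graphs are isomorphic.
One valid mapping φ: V(G1) → V(G2): 0→7, 1→4, 2→0, 3→1, 4→6, 5→2, 6→3, 7→5

Verify φ preserves adjacency — for each edge of G1, its image is an edge of G2:
  (0,3) → (φ(0),φ(3)) = (1,7) ∈ E(G2) ✓
  (0,4) → (φ(0),φ(4)) = (6,7) ∈ E(G2) ✓
  (0,6) → (φ(0),φ(6)) = (3,7) ∈ E(G2) ✓
  (0,7) → (φ(0),φ(7)) = (5,7) ∈ E(G2) ✓
  (1,5) → (φ(1),φ(5)) = (2,4) ∈ E(G2) ✓
  (1,6) → (φ(1),φ(6)) = (3,4) ∈ E(G2) ✓
  (2,6) → (φ(2),φ(6)) = (0,3) ∈ E(G2) ✓
  (3,7) → (φ(3),φ(7)) = (1,5) ∈ E(G2) ✓
  (4,5) → (φ(4),φ(5)) = (2,6) ∈ E(G2) ✓
  (5,6) → (φ(5),φ(6)) = (2,3) ∈ E(G2) ✓
  (5,7) → (φ(5),φ(7)) = (2,5) ∈ E(G2) ✓
All 11 edges of G1 map to edges of G2, and |E(G1)| = |E(G2)| = 11, so φ is a bijection on edges as well as vertices. Hence G1 ≅ G2.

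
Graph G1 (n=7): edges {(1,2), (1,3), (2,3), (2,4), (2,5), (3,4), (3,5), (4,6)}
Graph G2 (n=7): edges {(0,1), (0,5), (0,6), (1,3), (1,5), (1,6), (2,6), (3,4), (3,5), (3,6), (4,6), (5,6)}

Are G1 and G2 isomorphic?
No, not isomorphic

The graphs are NOT isomorphic.

Counting triangles (3-cliques): G1 has 3, G2 has 8.
Triangle count is an isomorphism invariant, so differing triangle counts rule out isomorphism.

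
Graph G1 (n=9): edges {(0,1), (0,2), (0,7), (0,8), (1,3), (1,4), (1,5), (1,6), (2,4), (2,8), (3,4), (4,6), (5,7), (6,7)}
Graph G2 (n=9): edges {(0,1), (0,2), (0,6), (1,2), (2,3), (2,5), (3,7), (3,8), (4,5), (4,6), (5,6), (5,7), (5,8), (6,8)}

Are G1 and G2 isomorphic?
Yes, isomorphic

The graphs are isomorphic.
One valid mapping φ: V(G1) → V(G2): 0→2, 1→5, 2→0, 3→4, 4→6, 5→7, 6→8, 7→3, 8→1

Verify φ preserves adjacency — for each edge of G1, its image is an edge of G2:
  (0,1) → (φ(0),φ(1)) = (2,5) ∈ E(G2) ✓
  (0,2) → (φ(0),φ(2)) = (0,2) ∈ E(G2) ✓
  (0,7) → (φ(0),φ(7)) = (2,3) ∈ E(G2) ✓
  (0,8) → (φ(0),φ(8)) = (1,2) ∈ E(G2) ✓
  (1,3) → (φ(1),φ(3)) = (4,5) ∈ E(G2) ✓
  (1,4) → (φ(1),φ(4)) = (5,6) ∈ E(G2) ✓
  (1,5) → (φ(1),φ(5)) = (5,7) ∈ E(G2) ✓
  (1,6) → (φ(1),φ(6)) = (5,8) ∈ E(G2) ✓
  (2,4) → (φ(2),φ(4)) = (0,6) ∈ E(G2) ✓
  (2,8) → (φ(2),φ(8)) = (0,1) ∈ E(G2) ✓
  (3,4) → (φ(3),φ(4)) = (4,6) ∈ E(G2) ✓
  (4,6) → (φ(4),φ(6)) = (6,8) ∈ E(G2) ✓
  (5,7) → (φ(5),φ(7)) = (3,7) ∈ E(G2) ✓
  (6,7) → (φ(6),φ(7)) = (3,8) ∈ E(G2) ✓
All 14 edges of G1 map to edges of G2, and |E(G1)| = |E(G2)| = 14, so φ is a bijection on edges as well as vertices. Hence G1 ≅ G2.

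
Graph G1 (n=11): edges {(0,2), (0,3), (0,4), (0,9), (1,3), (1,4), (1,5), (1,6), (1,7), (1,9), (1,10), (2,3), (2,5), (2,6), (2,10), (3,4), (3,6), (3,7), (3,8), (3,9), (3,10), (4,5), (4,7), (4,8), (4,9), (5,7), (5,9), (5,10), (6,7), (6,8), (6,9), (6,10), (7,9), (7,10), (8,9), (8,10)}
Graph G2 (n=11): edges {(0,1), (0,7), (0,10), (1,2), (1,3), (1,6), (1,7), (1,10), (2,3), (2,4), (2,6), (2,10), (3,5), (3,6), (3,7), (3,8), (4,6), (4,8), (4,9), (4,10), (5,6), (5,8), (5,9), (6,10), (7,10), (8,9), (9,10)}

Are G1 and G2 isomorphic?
No, not isomorphic

The graphs are NOT isomorphic.

Counting triangles (3-cliques): G1 has 45, G2 has 20.
Triangle count is an isomorphism invariant, so differing triangle counts rule out isomorphism.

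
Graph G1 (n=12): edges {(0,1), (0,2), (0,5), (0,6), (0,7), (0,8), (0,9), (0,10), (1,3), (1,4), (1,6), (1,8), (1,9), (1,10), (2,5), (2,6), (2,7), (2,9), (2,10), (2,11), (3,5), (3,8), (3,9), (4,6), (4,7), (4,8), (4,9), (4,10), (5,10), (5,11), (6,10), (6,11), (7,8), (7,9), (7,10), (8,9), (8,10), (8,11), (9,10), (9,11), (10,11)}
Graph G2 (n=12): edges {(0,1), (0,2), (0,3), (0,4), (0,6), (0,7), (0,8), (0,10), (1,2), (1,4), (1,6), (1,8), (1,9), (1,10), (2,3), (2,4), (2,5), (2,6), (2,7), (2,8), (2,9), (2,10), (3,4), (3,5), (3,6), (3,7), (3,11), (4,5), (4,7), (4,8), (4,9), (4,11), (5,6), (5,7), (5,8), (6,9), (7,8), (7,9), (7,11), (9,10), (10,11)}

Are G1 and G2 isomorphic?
Yes, isomorphic

The graphs are isomorphic.
One valid mapping φ: V(G1) → V(G2): 0→0, 1→3, 2→1, 3→11, 4→5, 5→10, 6→6, 7→8, 8→7, 9→4, 10→2, 11→9

Verify φ preserves adjacency — for each edge of G1, its image is an edge of G2:
  (0,1) → (φ(0),φ(1)) = (0,3) ∈ E(G2) ✓
  (0,2) → (φ(0),φ(2)) = (0,1) ∈ E(G2) ✓
  (0,5) → (φ(0),φ(5)) = (0,10) ∈ E(G2) ✓
  (0,6) → (φ(0),φ(6)) = (0,6) ∈ E(G2) ✓
  (0,7) → (φ(0),φ(7)) = (0,8) ∈ E(G2) ✓
  (0,8) → (φ(0),φ(8)) = (0,7) ∈ E(G2) ✓
  (0,9) → (φ(0),φ(9)) = (0,4) ∈ E(G2) ✓
  (0,10) → (φ(0),φ(10)) = (0,2) ∈ E(G2) ✓
  (1,3) → (φ(1),φ(3)) = (3,11) ∈ E(G2) ✓
  (1,4) → (φ(1),φ(4)) = (3,5) ∈ E(G2) ✓
  (1,6) → (φ(1),φ(6)) = (3,6) ∈ E(G2) ✓
  (1,8) → (φ(1),φ(8)) = (3,7) ∈ E(G2) ✓
  (1,9) → (φ(1),φ(9)) = (3,4) ∈ E(G2) ✓
  (1,10) → (φ(1),φ(10)) = (2,3) ∈ E(G2) ✓
  (2,5) → (φ(2),φ(5)) = (1,10) ∈ E(G2) ✓
  (2,6) → (φ(2),φ(6)) = (1,6) ∈ E(G2) ✓
  (2,7) → (φ(2),φ(7)) = (1,8) ∈ E(G2) ✓
  (2,9) → (φ(2),φ(9)) = (1,4) ∈ E(G2) ✓
  (2,10) → (φ(2),φ(10)) = (1,2) ∈ E(G2) ✓
  (2,11) → (φ(2),φ(11)) = (1,9) ∈ E(G2) ✓
  (3,5) → (φ(3),φ(5)) = (10,11) ∈ E(G2) ✓
  (3,8) → (φ(3),φ(8)) = (7,11) ∈ E(G2) ✓
  (3,9) → (φ(3),φ(9)) = (4,11) ∈ E(G2) ✓
  (4,6) → (φ(4),φ(6)) = (5,6) ∈ E(G2) ✓
  (4,7) → (φ(4),φ(7)) = (5,8) ∈ E(G2) ✓
  (4,8) → (φ(4),φ(8)) = (5,7) ∈ E(G2) ✓
  (4,9) → (φ(4),φ(9)) = (4,5) ∈ E(G2) ✓
  (4,10) → (φ(4),φ(10)) = (2,5) ∈ E(G2) ✓
  (5,10) → (φ(5),φ(10)) = (2,10) ∈ E(G2) ✓
  (5,11) → (φ(5),φ(11)) = (9,10) ∈ E(G2) ✓
  (6,10) → (φ(6),φ(10)) = (2,6) ∈ E(G2) ✓
  (6,11) → (φ(6),φ(11)) = (6,9) ∈ E(G2) ✓
  (7,8) → (φ(7),φ(8)) = (7,8) ∈ E(G2) ✓
  (7,9) → (φ(7),φ(9)) = (4,8) ∈ E(G2) ✓
  (7,10) → (φ(7),φ(10)) = (2,8) ∈ E(G2) ✓
  (8,9) → (φ(8),φ(9)) = (4,7) ∈ E(G2) ✓
  (8,10) → (φ(8),φ(10)) = (2,7) ∈ E(G2) ✓
  (8,11) → (φ(8),φ(11)) = (7,9) ∈ E(G2) ✓
  (9,10) → (φ(9),φ(10)) = (2,4) ∈ E(G2) ✓
  (9,11) → (φ(9),φ(11)) = (4,9) ∈ E(G2) ✓
  (10,11) → (φ(10),φ(11)) = (2,9) ∈ E(G2) ✓
All 41 edges of G1 map to edges of G2, and |E(G1)| = |E(G2)| = 41, so φ is a bijection on edges as well as vertices. Hence G1 ≅ G2.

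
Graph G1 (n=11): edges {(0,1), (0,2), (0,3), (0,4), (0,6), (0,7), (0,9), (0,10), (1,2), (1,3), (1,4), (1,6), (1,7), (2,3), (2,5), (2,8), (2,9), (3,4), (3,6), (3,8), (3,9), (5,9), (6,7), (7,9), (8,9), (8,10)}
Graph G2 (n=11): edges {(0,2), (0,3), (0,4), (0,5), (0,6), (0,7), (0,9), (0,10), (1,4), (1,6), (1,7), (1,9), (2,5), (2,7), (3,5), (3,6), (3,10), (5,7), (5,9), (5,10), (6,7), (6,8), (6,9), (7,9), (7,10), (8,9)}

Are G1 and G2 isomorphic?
Yes, isomorphic

The graphs are isomorphic.
One valid mapping φ: V(G1) → V(G2): 0→0, 1→5, 2→9, 3→7, 4→2, 5→8, 6→10, 7→3, 8→1, 9→6, 10→4

Verify φ preserves adjacency — for each edge of G1, its image is an edge of G2:
  (0,1) → (φ(0),φ(1)) = (0,5) ∈ E(G2) ✓
  (0,2) → (φ(0),φ(2)) = (0,9) ∈ E(G2) ✓
  (0,3) → (φ(0),φ(3)) = (0,7) ∈ E(G2) ✓
  (0,4) → (φ(0),φ(4)) = (0,2) ∈ E(G2) ✓
  (0,6) → (φ(0),φ(6)) = (0,10) ∈ E(G2) ✓
  (0,7) → (φ(0),φ(7)) = (0,3) ∈ E(G2) ✓
  (0,9) → (φ(0),φ(9)) = (0,6) ∈ E(G2) ✓
  (0,10) → (φ(0),φ(10)) = (0,4) ∈ E(G2) ✓
  (1,2) → (φ(1),φ(2)) = (5,9) ∈ E(G2) ✓
  (1,3) → (φ(1),φ(3)) = (5,7) ∈ E(G2) ✓
  (1,4) → (φ(1),φ(4)) = (2,5) ∈ E(G2) ✓
  (1,6) → (φ(1),φ(6)) = (5,10) ∈ E(G2) ✓
  (1,7) → (φ(1),φ(7)) = (3,5) ∈ E(G2) ✓
  (2,3) → (φ(2),φ(3)) = (7,9) ∈ E(G2) ✓
  (2,5) → (φ(2),φ(5)) = (8,9) ∈ E(G2) ✓
  (2,8) → (φ(2),φ(8)) = (1,9) ∈ E(G2) ✓
  (2,9) → (φ(2),φ(9)) = (6,9) ∈ E(G2) ✓
  (3,4) → (φ(3),φ(4)) = (2,7) ∈ E(G2) ✓
  (3,6) → (φ(3),φ(6)) = (7,10) ∈ E(G2) ✓
  (3,8) → (φ(3),φ(8)) = (1,7) ∈ E(G2) ✓
  (3,9) → (φ(3),φ(9)) = (6,7) ∈ E(G2) ✓
  (5,9) → (φ(5),φ(9)) = (6,8) ∈ E(G2) ✓
  (6,7) → (φ(6),φ(7)) = (3,10) ∈ E(G2) ✓
  (7,9) → (φ(7),φ(9)) = (3,6) ∈ E(G2) ✓
  (8,9) → (φ(8),φ(9)) = (1,6) ∈ E(G2) ✓
  (8,10) → (φ(8),φ(10)) = (1,4) ∈ E(G2) ✓
All 26 edges of G1 map to edges of G2, and |E(G1)| = |E(G2)| = 26, so φ is a bijection on edges as well as vertices. Hence G1 ≅ G2.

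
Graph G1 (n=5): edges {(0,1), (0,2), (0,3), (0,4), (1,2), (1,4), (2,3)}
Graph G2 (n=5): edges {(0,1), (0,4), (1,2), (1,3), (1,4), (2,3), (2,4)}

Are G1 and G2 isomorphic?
Yes, isomorphic

The graphs are isomorphic.
One valid mapping φ: V(G1) → V(G2): 0→1, 1→2, 2→4, 3→0, 4→3

Verify φ preserves adjacency — for each edge of G1, its image is an edge of G2:
  (0,1) → (φ(0),φ(1)) = (1,2) ∈ E(G2) ✓
  (0,2) → (φ(0),φ(2)) = (1,4) ∈ E(G2) ✓
  (0,3) → (φ(0),φ(3)) = (0,1) ∈ E(G2) ✓
  (0,4) → (φ(0),φ(4)) = (1,3) ∈ E(G2) ✓
  (1,2) → (φ(1),φ(2)) = (2,4) ∈ E(G2) ✓
  (1,4) → (φ(1),φ(4)) = (2,3) ∈ E(G2) ✓
  (2,3) → (φ(2),φ(3)) = (0,4) ∈ E(G2) ✓
All 7 edges of G1 map to edges of G2, and |E(G1)| = |E(G2)| = 7, so φ is a bijection on edges as well as vertices. Hence G1 ≅ G2.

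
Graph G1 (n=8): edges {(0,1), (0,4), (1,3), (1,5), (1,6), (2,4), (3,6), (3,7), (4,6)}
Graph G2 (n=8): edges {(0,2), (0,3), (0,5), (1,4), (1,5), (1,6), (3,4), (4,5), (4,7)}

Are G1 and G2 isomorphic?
Yes, isomorphic

The graphs are isomorphic.
One valid mapping φ: V(G1) → V(G2): 0→3, 1→4, 2→2, 3→1, 4→0, 5→7, 6→5, 7→6

Verify φ preserves adjacency — for each edge of G1, its image is an edge of G2:
  (0,1) → (φ(0),φ(1)) = (3,4) ∈ E(G2) ✓
  (0,4) → (φ(0),φ(4)) = (0,3) ∈ E(G2) ✓
  (1,3) → (φ(1),φ(3)) = (1,4) ∈ E(G2) ✓
  (1,5) → (φ(1),φ(5)) = (4,7) ∈ E(G2) ✓
  (1,6) → (φ(1),φ(6)) = (4,5) ∈ E(G2) ✓
  (2,4) → (φ(2),φ(4)) = (0,2) ∈ E(G2) ✓
  (3,6) → (φ(3),φ(6)) = (1,5) ∈ E(G2) ✓
  (3,7) → (φ(3),φ(7)) = (1,6) ∈ E(G2) ✓
  (4,6) → (φ(4),φ(6)) = (0,5) ∈ E(G2) ✓
All 9 edges of G1 map to edges of G2, and |E(G1)| = |E(G2)| = 9, so φ is a bijection on edges as well as vertices. Hence G1 ≅ G2.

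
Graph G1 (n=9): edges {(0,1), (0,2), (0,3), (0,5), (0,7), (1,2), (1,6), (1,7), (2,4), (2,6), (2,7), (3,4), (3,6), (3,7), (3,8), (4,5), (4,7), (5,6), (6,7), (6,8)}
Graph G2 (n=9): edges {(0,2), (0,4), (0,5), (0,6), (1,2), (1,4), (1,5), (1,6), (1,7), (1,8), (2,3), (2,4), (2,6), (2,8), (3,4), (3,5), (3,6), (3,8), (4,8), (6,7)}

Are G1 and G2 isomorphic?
Yes, isomorphic

The graphs are isomorphic.
One valid mapping φ: V(G1) → V(G2): 0→3, 1→8, 2→4, 3→6, 4→0, 5→5, 6→1, 7→2, 8→7

Verify φ preserves adjacency — for each edge of G1, its image is an edge of G2:
  (0,1) → (φ(0),φ(1)) = (3,8) ∈ E(G2) ✓
  (0,2) → (φ(0),φ(2)) = (3,4) ∈ E(G2) ✓
  (0,3) → (φ(0),φ(3)) = (3,6) ∈ E(G2) ✓
  (0,5) → (φ(0),φ(5)) = (3,5) ∈ E(G2) ✓
  (0,7) → (φ(0),φ(7)) = (2,3) ∈ E(G2) ✓
  (1,2) → (φ(1),φ(2)) = (4,8) ∈ E(G2) ✓
  (1,6) → (φ(1),φ(6)) = (1,8) ∈ E(G2) ✓
  (1,7) → (φ(1),φ(7)) = (2,8) ∈ E(G2) ✓
  (2,4) → (φ(2),φ(4)) = (0,4) ∈ E(G2) ✓
  (2,6) → (φ(2),φ(6)) = (1,4) ∈ E(G2) ✓
  (2,7) → (φ(2),φ(7)) = (2,4) ∈ E(G2) ✓
  (3,4) → (φ(3),φ(4)) = (0,6) ∈ E(G2) ✓
  (3,6) → (φ(3),φ(6)) = (1,6) ∈ E(G2) ✓
  (3,7) → (φ(3),φ(7)) = (2,6) ∈ E(G2) ✓
  (3,8) → (φ(3),φ(8)) = (6,7) ∈ E(G2) ✓
  (4,5) → (φ(4),φ(5)) = (0,5) ∈ E(G2) ✓
  (4,7) → (φ(4),φ(7)) = (0,2) ∈ E(G2) ✓
  (5,6) → (φ(5),φ(6)) = (1,5) ∈ E(G2) ✓
  (6,7) → (φ(6),φ(7)) = (1,2) ∈ E(G2) ✓
  (6,8) → (φ(6),φ(8)) = (1,7) ∈ E(G2) ✓
All 20 edges of G1 map to edges of G2, and |E(G1)| = |E(G2)| = 20, so φ is a bijection on edges as well as vertices. Hence G1 ≅ G2.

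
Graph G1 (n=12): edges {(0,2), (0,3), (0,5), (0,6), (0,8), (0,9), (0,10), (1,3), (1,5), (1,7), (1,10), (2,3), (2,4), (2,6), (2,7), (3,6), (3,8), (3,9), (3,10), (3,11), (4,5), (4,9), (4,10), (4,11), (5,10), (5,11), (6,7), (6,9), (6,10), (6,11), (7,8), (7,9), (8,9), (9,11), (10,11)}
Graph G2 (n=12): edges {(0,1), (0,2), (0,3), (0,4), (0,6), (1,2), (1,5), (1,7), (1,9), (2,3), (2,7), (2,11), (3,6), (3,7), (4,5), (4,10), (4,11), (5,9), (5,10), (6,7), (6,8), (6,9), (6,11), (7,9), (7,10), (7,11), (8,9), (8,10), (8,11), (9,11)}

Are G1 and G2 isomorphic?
No, not isomorphic

The graphs are NOT isomorphic.

Counting triangles (3-cliques): G1 has 29, G2 has 17.
Triangle count is an isomorphism invariant, so differing triangle counts rule out isomorphism.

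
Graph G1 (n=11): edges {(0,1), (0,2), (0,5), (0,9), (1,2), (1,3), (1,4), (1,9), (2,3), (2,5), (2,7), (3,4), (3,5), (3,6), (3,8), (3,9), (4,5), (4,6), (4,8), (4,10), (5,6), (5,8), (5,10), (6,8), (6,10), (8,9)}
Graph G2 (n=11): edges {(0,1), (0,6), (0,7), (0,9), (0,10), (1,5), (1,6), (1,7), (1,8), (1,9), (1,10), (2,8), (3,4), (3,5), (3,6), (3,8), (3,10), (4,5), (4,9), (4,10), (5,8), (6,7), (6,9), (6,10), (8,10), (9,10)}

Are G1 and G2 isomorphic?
Yes, isomorphic

The graphs are isomorphic.
One valid mapping φ: V(G1) → V(G2): 0→5, 1→3, 2→8, 3→10, 4→6, 5→1, 6→0, 7→2, 8→9, 9→4, 10→7

Verify φ preserves adjacency — for each edge of G1, its image is an edge of G2:
  (0,1) → (φ(0),φ(1)) = (3,5) ∈ E(G2) ✓
  (0,2) → (φ(0),φ(2)) = (5,8) ∈ E(G2) ✓
  (0,5) → (φ(0),φ(5)) = (1,5) ∈ E(G2) ✓
  (0,9) → (φ(0),φ(9)) = (4,5) ∈ E(G2) ✓
  (1,2) → (φ(1),φ(2)) = (3,8) ∈ E(G2) ✓
  (1,3) → (φ(1),φ(3)) = (3,10) ∈ E(G2) ✓
  (1,4) → (φ(1),φ(4)) = (3,6) ∈ E(G2) ✓
  (1,9) → (φ(1),φ(9)) = (3,4) ∈ E(G2) ✓
  (2,3) → (φ(2),φ(3)) = (8,10) ∈ E(G2) ✓
  (2,5) → (φ(2),φ(5)) = (1,8) ∈ E(G2) ✓
  (2,7) → (φ(2),φ(7)) = (2,8) ∈ E(G2) ✓
  (3,4) → (φ(3),φ(4)) = (6,10) ∈ E(G2) ✓
  (3,5) → (φ(3),φ(5)) = (1,10) ∈ E(G2) ✓
  (3,6) → (φ(3),φ(6)) = (0,10) ∈ E(G2) ✓
  (3,8) → (φ(3),φ(8)) = (9,10) ∈ E(G2) ✓
  (3,9) → (φ(3),φ(9)) = (4,10) ∈ E(G2) ✓
  (4,5) → (φ(4),φ(5)) = (1,6) ∈ E(G2) ✓
  (4,6) → (φ(4),φ(6)) = (0,6) ∈ E(G2) ✓
  (4,8) → (φ(4),φ(8)) = (6,9) ∈ E(G2) ✓
  (4,10) → (φ(4),φ(10)) = (6,7) ∈ E(G2) ✓
  (5,6) → (φ(5),φ(6)) = (0,1) ∈ E(G2) ✓
  (5,8) → (φ(5),φ(8)) = (1,9) ∈ E(G2) ✓
  (5,10) → (φ(5),φ(10)) = (1,7) ∈ E(G2) ✓
  (6,8) → (φ(6),φ(8)) = (0,9) ∈ E(G2) ✓
  (6,10) → (φ(6),φ(10)) = (0,7) ∈ E(G2) ✓
  (8,9) → (φ(8),φ(9)) = (4,9) ∈ E(G2) ✓
All 26 edges of G1 map to edges of G2, and |E(G1)| = |E(G2)| = 26, so φ is a bijection on edges as well as vertices. Hence G1 ≅ G2.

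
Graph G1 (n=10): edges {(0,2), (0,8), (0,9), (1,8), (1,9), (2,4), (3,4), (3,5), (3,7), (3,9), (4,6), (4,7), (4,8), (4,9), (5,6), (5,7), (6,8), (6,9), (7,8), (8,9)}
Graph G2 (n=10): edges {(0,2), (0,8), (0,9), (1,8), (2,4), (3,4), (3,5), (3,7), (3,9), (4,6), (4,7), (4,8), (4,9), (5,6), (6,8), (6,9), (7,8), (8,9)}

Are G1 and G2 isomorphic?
No, not isomorphic

The graphs are NOT isomorphic.

Counting edges: G1 has 20 edge(s); G2 has 18 edge(s).
Edge count is an isomorphism invariant (a bijection on vertices induces a bijection on edges), so differing edge counts rule out isomorphism.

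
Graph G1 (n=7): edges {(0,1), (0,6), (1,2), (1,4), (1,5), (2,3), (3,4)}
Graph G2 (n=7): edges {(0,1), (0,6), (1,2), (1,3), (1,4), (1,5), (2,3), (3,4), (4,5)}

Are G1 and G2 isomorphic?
No, not isomorphic

The graphs are NOT isomorphic.

Counting edges: G1 has 7 edge(s); G2 has 9 edge(s).
Edge count is an isomorphism invariant (a bijection on vertices induces a bijection on edges), so differing edge counts rule out isomorphism.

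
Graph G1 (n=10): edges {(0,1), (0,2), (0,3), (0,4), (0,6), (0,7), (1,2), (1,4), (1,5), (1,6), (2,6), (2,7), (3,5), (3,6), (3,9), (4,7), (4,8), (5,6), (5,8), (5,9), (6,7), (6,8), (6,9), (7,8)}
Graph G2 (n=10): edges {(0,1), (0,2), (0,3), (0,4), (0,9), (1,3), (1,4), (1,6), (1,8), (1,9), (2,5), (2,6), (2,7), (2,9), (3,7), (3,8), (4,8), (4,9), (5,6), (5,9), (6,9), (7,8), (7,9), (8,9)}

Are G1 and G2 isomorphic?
Yes, isomorphic

The graphs are isomorphic.
One valid mapping φ: V(G1) → V(G2): 0→1, 1→0, 2→4, 3→6, 4→3, 5→2, 6→9, 7→8, 8→7, 9→5

Verify φ preserves adjacency — for each edge of G1, its image is an edge of G2:
  (0,1) → (φ(0),φ(1)) = (0,1) ∈ E(G2) ✓
  (0,2) → (φ(0),φ(2)) = (1,4) ∈ E(G2) ✓
  (0,3) → (φ(0),φ(3)) = (1,6) ∈ E(G2) ✓
  (0,4) → (φ(0),φ(4)) = (1,3) ∈ E(G2) ✓
  (0,6) → (φ(0),φ(6)) = (1,9) ∈ E(G2) ✓
  (0,7) → (φ(0),φ(7)) = (1,8) ∈ E(G2) ✓
  (1,2) → (φ(1),φ(2)) = (0,4) ∈ E(G2) ✓
  (1,4) → (φ(1),φ(4)) = (0,3) ∈ E(G2) ✓
  (1,5) → (φ(1),φ(5)) = (0,2) ∈ E(G2) ✓
  (1,6) → (φ(1),φ(6)) = (0,9) ∈ E(G2) ✓
  (2,6) → (φ(2),φ(6)) = (4,9) ∈ E(G2) ✓
  (2,7) → (φ(2),φ(7)) = (4,8) ∈ E(G2) ✓
  (3,5) → (φ(3),φ(5)) = (2,6) ∈ E(G2) ✓
  (3,6) → (φ(3),φ(6)) = (6,9) ∈ E(G2) ✓
  (3,9) → (φ(3),φ(9)) = (5,6) ∈ E(G2) ✓
  (4,7) → (φ(4),φ(7)) = (3,8) ∈ E(G2) ✓
  (4,8) → (φ(4),φ(8)) = (3,7) ∈ E(G2) ✓
  (5,6) → (φ(5),φ(6)) = (2,9) ∈ E(G2) ✓
  (5,8) → (φ(5),φ(8)) = (2,7) ∈ E(G2) ✓
  (5,9) → (φ(5),φ(9)) = (2,5) ∈ E(G2) ✓
  (6,7) → (φ(6),φ(7)) = (8,9) ∈ E(G2) ✓
  (6,8) → (φ(6),φ(8)) = (7,9) ∈ E(G2) ✓
  (6,9) → (φ(6),φ(9)) = (5,9) ∈ E(G2) ✓
  (7,8) → (φ(7),φ(8)) = (7,8) ∈ E(G2) ✓
All 24 edges of G1 map to edges of G2, and |E(G1)| = |E(G2)| = 24, so φ is a bijection on edges as well as vertices. Hence G1 ≅ G2.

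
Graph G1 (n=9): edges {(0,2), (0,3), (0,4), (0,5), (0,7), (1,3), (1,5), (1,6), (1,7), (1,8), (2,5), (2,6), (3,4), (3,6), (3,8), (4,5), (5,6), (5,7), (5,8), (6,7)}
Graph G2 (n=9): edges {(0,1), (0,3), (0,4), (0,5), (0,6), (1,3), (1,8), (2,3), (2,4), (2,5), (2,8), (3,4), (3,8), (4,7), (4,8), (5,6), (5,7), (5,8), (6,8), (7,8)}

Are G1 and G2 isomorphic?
Yes, isomorphic

The graphs are isomorphic.
One valid mapping φ: V(G1) → V(G2): 0→5, 1→3, 2→7, 3→0, 4→6, 5→8, 6→4, 7→2, 8→1

Verify φ preserves adjacency — for each edge of G1, its image is an edge of G2:
  (0,2) → (φ(0),φ(2)) = (5,7) ∈ E(G2) ✓
  (0,3) → (φ(0),φ(3)) = (0,5) ∈ E(G2) ✓
  (0,4) → (φ(0),φ(4)) = (5,6) ∈ E(G2) ✓
  (0,5) → (φ(0),φ(5)) = (5,8) ∈ E(G2) ✓
  (0,7) → (φ(0),φ(7)) = (2,5) ∈ E(G2) ✓
  (1,3) → (φ(1),φ(3)) = (0,3) ∈ E(G2) ✓
  (1,5) → (φ(1),φ(5)) = (3,8) ∈ E(G2) ✓
  (1,6) → (φ(1),φ(6)) = (3,4) ∈ E(G2) ✓
  (1,7) → (φ(1),φ(7)) = (2,3) ∈ E(G2) ✓
  (1,8) → (φ(1),φ(8)) = (1,3) ∈ E(G2) ✓
  (2,5) → (φ(2),φ(5)) = (7,8) ∈ E(G2) ✓
  (2,6) → (φ(2),φ(6)) = (4,7) ∈ E(G2) ✓
  (3,4) → (φ(3),φ(4)) = (0,6) ∈ E(G2) ✓
  (3,6) → (φ(3),φ(6)) = (0,4) ∈ E(G2) ✓
  (3,8) → (φ(3),φ(8)) = (0,1) ∈ E(G2) ✓
  (4,5) → (φ(4),φ(5)) = (6,8) ∈ E(G2) ✓
  (5,6) → (φ(5),φ(6)) = (4,8) ∈ E(G2) ✓
  (5,7) → (φ(5),φ(7)) = (2,8) ∈ E(G2) ✓
  (5,8) → (φ(5),φ(8)) = (1,8) ∈ E(G2) ✓
  (6,7) → (φ(6),φ(7)) = (2,4) ∈ E(G2) ✓
All 20 edges of G1 map to edges of G2, and |E(G1)| = |E(G2)| = 20, so φ is a bijection on edges as well as vertices. Hence G1 ≅ G2.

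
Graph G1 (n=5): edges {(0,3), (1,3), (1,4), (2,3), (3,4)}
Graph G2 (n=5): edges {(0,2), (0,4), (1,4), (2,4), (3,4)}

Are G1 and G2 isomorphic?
Yes, isomorphic

The graphs are isomorphic.
One valid mapping φ: V(G1) → V(G2): 0→1, 1→2, 2→3, 3→4, 4→0

Verify φ preserves adjacency — for each edge of G1, its image is an edge of G2:
  (0,3) → (φ(0),φ(3)) = (1,4) ∈ E(G2) ✓
  (1,3) → (φ(1),φ(3)) = (2,4) ∈ E(G2) ✓
  (1,4) → (φ(1),φ(4)) = (0,2) ∈ E(G2) ✓
  (2,3) → (φ(2),φ(3)) = (3,4) ∈ E(G2) ✓
  (3,4) → (φ(3),φ(4)) = (0,4) ∈ E(G2) ✓
All 5 edges of G1 map to edges of G2, and |E(G1)| = |E(G2)| = 5, so φ is a bijection on edges as well as vertices. Hence G1 ≅ G2.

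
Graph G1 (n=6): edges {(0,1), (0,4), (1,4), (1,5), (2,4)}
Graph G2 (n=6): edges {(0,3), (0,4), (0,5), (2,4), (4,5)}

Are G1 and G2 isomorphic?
Yes, isomorphic

The graphs are isomorphic.
One valid mapping φ: V(G1) → V(G2): 0→5, 1→0, 2→2, 3→1, 4→4, 5→3

Verify φ preserves adjacency — for each edge of G1, its image is an edge of G2:
  (0,1) → (φ(0),φ(1)) = (0,5) ∈ E(G2) ✓
  (0,4) → (φ(0),φ(4)) = (4,5) ∈ E(G2) ✓
  (1,4) → (φ(1),φ(4)) = (0,4) ∈ E(G2) ✓
  (1,5) → (φ(1),φ(5)) = (0,3) ∈ E(G2) ✓
  (2,4) → (φ(2),φ(4)) = (2,4) ∈ E(G2) ✓
All 5 edges of G1 map to edges of G2, and |E(G1)| = |E(G2)| = 5, so φ is a bijection on edges as well as vertices. Hence G1 ≅ G2.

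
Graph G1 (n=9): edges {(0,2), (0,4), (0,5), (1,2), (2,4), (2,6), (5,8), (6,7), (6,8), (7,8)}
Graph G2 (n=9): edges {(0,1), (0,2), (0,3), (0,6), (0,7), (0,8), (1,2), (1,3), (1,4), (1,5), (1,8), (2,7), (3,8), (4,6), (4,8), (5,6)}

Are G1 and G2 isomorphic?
No, not isomorphic

The graphs are NOT isomorphic.

Counting triangles (3-cliques): G1 has 2, G2 has 7.
Triangle count is an isomorphism invariant, so differing triangle counts rule out isomorphism.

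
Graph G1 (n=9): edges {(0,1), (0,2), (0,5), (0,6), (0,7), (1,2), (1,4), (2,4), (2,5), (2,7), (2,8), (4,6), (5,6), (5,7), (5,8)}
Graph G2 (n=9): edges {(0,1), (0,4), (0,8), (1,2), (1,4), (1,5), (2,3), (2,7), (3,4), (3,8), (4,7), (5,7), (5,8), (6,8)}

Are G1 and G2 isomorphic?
No, not isomorphic

The graphs are NOT isomorphic.

Degrees in G1: deg(0)=5, deg(1)=3, deg(2)=6, deg(3)=0, deg(4)=3, deg(5)=5, deg(6)=3, deg(7)=3, deg(8)=2.
Sorted degree sequence of G1: [6, 5, 5, 3, 3, 3, 3, 2, 0].
Degrees in G2: deg(0)=3, deg(1)=4, deg(2)=3, deg(3)=3, deg(4)=4, deg(5)=3, deg(6)=1, deg(7)=3, deg(8)=4.
Sorted degree sequence of G2: [4, 4, 4, 3, 3, 3, 3, 3, 1].
The (sorted) degree sequence is an isomorphism invariant, so since G1 and G2 have different degree sequences they cannot be isomorphic.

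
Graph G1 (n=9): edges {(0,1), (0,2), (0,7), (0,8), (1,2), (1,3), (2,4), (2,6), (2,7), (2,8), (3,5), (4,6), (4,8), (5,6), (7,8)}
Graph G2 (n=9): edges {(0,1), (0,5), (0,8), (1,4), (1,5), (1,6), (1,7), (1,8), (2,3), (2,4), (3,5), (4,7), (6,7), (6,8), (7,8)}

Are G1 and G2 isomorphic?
Yes, isomorphic

The graphs are isomorphic.
One valid mapping φ: V(G1) → V(G2): 0→7, 1→4, 2→1, 3→2, 4→0, 5→3, 6→5, 7→6, 8→8

Verify φ preserves adjacency — for each edge of G1, its image is an edge of G2:
  (0,1) → (φ(0),φ(1)) = (4,7) ∈ E(G2) ✓
  (0,2) → (φ(0),φ(2)) = (1,7) ∈ E(G2) ✓
  (0,7) → (φ(0),φ(7)) = (6,7) ∈ E(G2) ✓
  (0,8) → (φ(0),φ(8)) = (7,8) ∈ E(G2) ✓
  (1,2) → (φ(1),φ(2)) = (1,4) ∈ E(G2) ✓
  (1,3) → (φ(1),φ(3)) = (2,4) ∈ E(G2) ✓
  (2,4) → (φ(2),φ(4)) = (0,1) ∈ E(G2) ✓
  (2,6) → (φ(2),φ(6)) = (1,5) ∈ E(G2) ✓
  (2,7) → (φ(2),φ(7)) = (1,6) ∈ E(G2) ✓
  (2,8) → (φ(2),φ(8)) = (1,8) ∈ E(G2) ✓
  (3,5) → (φ(3),φ(5)) = (2,3) ∈ E(G2) ✓
  (4,6) → (φ(4),φ(6)) = (0,5) ∈ E(G2) ✓
  (4,8) → (φ(4),φ(8)) = (0,8) ∈ E(G2) ✓
  (5,6) → (φ(5),φ(6)) = (3,5) ∈ E(G2) ✓
  (7,8) → (φ(7),φ(8)) = (6,8) ∈ E(G2) ✓
All 15 edges of G1 map to edges of G2, and |E(G1)| = |E(G2)| = 15, so φ is a bijection on edges as well as vertices. Hence G1 ≅ G2.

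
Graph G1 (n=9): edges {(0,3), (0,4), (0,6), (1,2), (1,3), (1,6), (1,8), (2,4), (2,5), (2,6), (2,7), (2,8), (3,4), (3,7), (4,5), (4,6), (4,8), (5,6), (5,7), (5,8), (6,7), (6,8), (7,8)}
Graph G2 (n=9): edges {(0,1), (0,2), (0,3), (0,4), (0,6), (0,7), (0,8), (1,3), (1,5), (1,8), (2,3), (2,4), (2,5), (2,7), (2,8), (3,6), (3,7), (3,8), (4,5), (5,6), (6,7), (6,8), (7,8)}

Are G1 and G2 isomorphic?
Yes, isomorphic

The graphs are isomorphic.
One valid mapping φ: V(G1) → V(G2): 0→4, 1→1, 2→8, 3→5, 4→2, 5→7, 6→0, 7→6, 8→3

Verify φ preserves adjacency — for each edge of G1, its image is an edge of G2:
  (0,3) → (φ(0),φ(3)) = (4,5) ∈ E(G2) ✓
  (0,4) → (φ(0),φ(4)) = (2,4) ∈ E(G2) ✓
  (0,6) → (φ(0),φ(6)) = (0,4) ∈ E(G2) ✓
  (1,2) → (φ(1),φ(2)) = (1,8) ∈ E(G2) ✓
  (1,3) → (φ(1),φ(3)) = (1,5) ∈ E(G2) ✓
  (1,6) → (φ(1),φ(6)) = (0,1) ∈ E(G2) ✓
  (1,8) → (φ(1),φ(8)) = (1,3) ∈ E(G2) ✓
  (2,4) → (φ(2),φ(4)) = (2,8) ∈ E(G2) ✓
  (2,5) → (φ(2),φ(5)) = (7,8) ∈ E(G2) ✓
  (2,6) → (φ(2),φ(6)) = (0,8) ∈ E(G2) ✓
  (2,7) → (φ(2),φ(7)) = (6,8) ∈ E(G2) ✓
  (2,8) → (φ(2),φ(8)) = (3,8) ∈ E(G2) ✓
  (3,4) → (φ(3),φ(4)) = (2,5) ∈ E(G2) ✓
  (3,7) → (φ(3),φ(7)) = (5,6) ∈ E(G2) ✓
  (4,5) → (φ(4),φ(5)) = (2,7) ∈ E(G2) ✓
  (4,6) → (φ(4),φ(6)) = (0,2) ∈ E(G2) ✓
  (4,8) → (φ(4),φ(8)) = (2,3) ∈ E(G2) ✓
  (5,6) → (φ(5),φ(6)) = (0,7) ∈ E(G2) ✓
  (5,7) → (φ(5),φ(7)) = (6,7) ∈ E(G2) ✓
  (5,8) → (φ(5),φ(8)) = (3,7) ∈ E(G2) ✓
  (6,7) → (φ(6),φ(7)) = (0,6) ∈ E(G2) ✓
  (6,8) → (φ(6),φ(8)) = (0,3) ∈ E(G2) ✓
  (7,8) → (φ(7),φ(8)) = (3,6) ∈ E(G2) ✓
All 23 edges of G1 map to edges of G2, and |E(G1)| = |E(G2)| = 23, so φ is a bijection on edges as well as vertices. Hence G1 ≅ G2.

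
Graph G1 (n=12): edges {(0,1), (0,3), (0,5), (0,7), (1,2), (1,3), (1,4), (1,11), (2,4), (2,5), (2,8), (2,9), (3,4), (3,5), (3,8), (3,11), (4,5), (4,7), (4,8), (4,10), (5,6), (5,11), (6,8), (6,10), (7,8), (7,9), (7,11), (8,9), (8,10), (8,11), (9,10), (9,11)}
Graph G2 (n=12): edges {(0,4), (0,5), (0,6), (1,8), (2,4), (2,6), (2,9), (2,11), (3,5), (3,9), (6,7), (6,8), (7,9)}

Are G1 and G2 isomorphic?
No, not isomorphic

The graphs are NOT isomorphic.

Connected components of G1: 1 component(s) with vertex sets [[0, 1, 2, 3, 4, 5, 6, 7, 8, 9, 10, 11]], sizes [12].
Connected components of G2: 2 component(s) with vertex sets [[10], [0, 1, 2, 3, 4, 5, 6, 7, 8, 9, 11]], sizes [1, 11].
The number of connected components (and the multiset of component sizes) is an isomorphism invariant — an isomorphism maps each component of G1 bijectively onto a component of G2. Since G1 has 1 component(s) and G2 has 2, they cannot be isomorphic.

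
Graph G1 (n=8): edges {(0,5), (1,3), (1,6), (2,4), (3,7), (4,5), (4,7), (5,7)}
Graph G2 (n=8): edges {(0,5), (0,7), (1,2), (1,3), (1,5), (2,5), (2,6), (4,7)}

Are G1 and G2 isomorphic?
Yes, isomorphic

The graphs are isomorphic.
One valid mapping φ: V(G1) → V(G2): 0→3, 1→7, 2→6, 3→0, 4→2, 5→1, 6→4, 7→5

Verify φ preserves adjacency — for each edge of G1, its image is an edge of G2:
  (0,5) → (φ(0),φ(5)) = (1,3) ∈ E(G2) ✓
  (1,3) → (φ(1),φ(3)) = (0,7) ∈ E(G2) ✓
  (1,6) → (φ(1),φ(6)) = (4,7) ∈ E(G2) ✓
  (2,4) → (φ(2),φ(4)) = (2,6) ∈ E(G2) ✓
  (3,7) → (φ(3),φ(7)) = (0,5) ∈ E(G2) ✓
  (4,5) → (φ(4),φ(5)) = (1,2) ∈ E(G2) ✓
  (4,7) → (φ(4),φ(7)) = (2,5) ∈ E(G2) ✓
  (5,7) → (φ(5),φ(7)) = (1,5) ∈ E(G2) ✓
All 8 edges of G1 map to edges of G2, and |E(G1)| = |E(G2)| = 8, so φ is a bijection on edges as well as vertices. Hence G1 ≅ G2.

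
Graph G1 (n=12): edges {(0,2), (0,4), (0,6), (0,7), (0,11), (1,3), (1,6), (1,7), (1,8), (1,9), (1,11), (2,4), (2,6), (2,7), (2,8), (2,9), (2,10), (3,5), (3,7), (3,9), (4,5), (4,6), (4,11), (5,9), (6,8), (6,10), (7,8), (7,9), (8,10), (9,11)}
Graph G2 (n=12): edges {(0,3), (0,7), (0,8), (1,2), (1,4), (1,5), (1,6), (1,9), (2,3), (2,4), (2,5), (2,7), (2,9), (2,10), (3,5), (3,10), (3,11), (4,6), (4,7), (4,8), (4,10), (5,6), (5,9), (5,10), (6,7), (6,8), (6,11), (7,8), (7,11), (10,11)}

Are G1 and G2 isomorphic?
Yes, isomorphic

The graphs are isomorphic.
One valid mapping φ: V(G1) → V(G2): 0→10, 1→6, 2→2, 3→8, 4→3, 5→0, 6→5, 7→4, 8→1, 9→7, 10→9, 11→11

Verify φ preserves adjacency — for each edge of G1, its image is an edge of G2:
  (0,2) → (φ(0),φ(2)) = (2,10) ∈ E(G2) ✓
  (0,4) → (φ(0),φ(4)) = (3,10) ∈ E(G2) ✓
  (0,6) → (φ(0),φ(6)) = (5,10) ∈ E(G2) ✓
  (0,7) → (φ(0),φ(7)) = (4,10) ∈ E(G2) ✓
  (0,11) → (φ(0),φ(11)) = (10,11) ∈ E(G2) ✓
  (1,3) → (φ(1),φ(3)) = (6,8) ∈ E(G2) ✓
  (1,6) → (φ(1),φ(6)) = (5,6) ∈ E(G2) ✓
  (1,7) → (φ(1),φ(7)) = (4,6) ∈ E(G2) ✓
  (1,8) → (φ(1),φ(8)) = (1,6) ∈ E(G2) ✓
  (1,9) → (φ(1),φ(9)) = (6,7) ∈ E(G2) ✓
  (1,11) → (φ(1),φ(11)) = (6,11) ∈ E(G2) ✓
  (2,4) → (φ(2),φ(4)) = (2,3) ∈ E(G2) ✓
  (2,6) → (φ(2),φ(6)) = (2,5) ∈ E(G2) ✓
  (2,7) → (φ(2),φ(7)) = (2,4) ∈ E(G2) ✓
  (2,8) → (φ(2),φ(8)) = (1,2) ∈ E(G2) ✓
  (2,9) → (φ(2),φ(9)) = (2,7) ∈ E(G2) ✓
  (2,10) → (φ(2),φ(10)) = (2,9) ∈ E(G2) ✓
  (3,5) → (φ(3),φ(5)) = (0,8) ∈ E(G2) ✓
  (3,7) → (φ(3),φ(7)) = (4,8) ∈ E(G2) ✓
  (3,9) → (φ(3),φ(9)) = (7,8) ∈ E(G2) ✓
  (4,5) → (φ(4),φ(5)) = (0,3) ∈ E(G2) ✓
  (4,6) → (φ(4),φ(6)) = (3,5) ∈ E(G2) ✓
  (4,11) → (φ(4),φ(11)) = (3,11) ∈ E(G2) ✓
  (5,9) → (φ(5),φ(9)) = (0,7) ∈ E(G2) ✓
  (6,8) → (φ(6),φ(8)) = (1,5) ∈ E(G2) ✓
  (6,10) → (φ(6),φ(10)) = (5,9) ∈ E(G2) ✓
  (7,8) → (φ(7),φ(8)) = (1,4) ∈ E(G2) ✓
  (7,9) → (φ(7),φ(9)) = (4,7) ∈ E(G2) ✓
  (8,10) → (φ(8),φ(10)) = (1,9) ∈ E(G2) ✓
  (9,11) → (φ(9),φ(11)) = (7,11) ∈ E(G2) ✓
All 30 edges of G1 map to edges of G2, and |E(G1)| = |E(G2)| = 30, so φ is a bijection on edges as well as vertices. Hence G1 ≅ G2.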